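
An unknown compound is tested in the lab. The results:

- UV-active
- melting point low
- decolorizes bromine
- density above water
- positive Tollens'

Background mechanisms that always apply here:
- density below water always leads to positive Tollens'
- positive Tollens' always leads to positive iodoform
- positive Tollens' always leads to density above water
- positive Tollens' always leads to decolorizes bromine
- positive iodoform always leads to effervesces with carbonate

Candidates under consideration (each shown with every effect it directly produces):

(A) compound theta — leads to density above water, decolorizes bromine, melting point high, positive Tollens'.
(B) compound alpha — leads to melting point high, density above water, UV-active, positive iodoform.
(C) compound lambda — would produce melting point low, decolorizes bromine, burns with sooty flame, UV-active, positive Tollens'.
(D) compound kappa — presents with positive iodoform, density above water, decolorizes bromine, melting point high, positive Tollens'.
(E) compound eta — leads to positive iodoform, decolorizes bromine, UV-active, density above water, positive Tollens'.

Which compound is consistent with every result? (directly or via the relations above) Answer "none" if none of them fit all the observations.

For each candidate, compare predicted effects to what was observed:
(A) compound theta — fails on UV-active, melting point low (predicts melting point high, not melting point low)
(B) compound alpha — fails on melting point low, decolorizes bromine, positive Tollens' (predicts melting point high, not melting point low)
(C) compound lambda — accounts for every observation (density above water through positive Tollens' → density above water)
(D) compound kappa — UV-active ✗; melting point low ✗; decolorizes bromine ✓; density above water ✓; positive Tollens' ✓
(E) compound eta — UV-active ✓; melting point low ✗; decolorizes bromine ✓; density above water ✓; positive Tollens' ✓
Only (C) is consistent with every observation.

C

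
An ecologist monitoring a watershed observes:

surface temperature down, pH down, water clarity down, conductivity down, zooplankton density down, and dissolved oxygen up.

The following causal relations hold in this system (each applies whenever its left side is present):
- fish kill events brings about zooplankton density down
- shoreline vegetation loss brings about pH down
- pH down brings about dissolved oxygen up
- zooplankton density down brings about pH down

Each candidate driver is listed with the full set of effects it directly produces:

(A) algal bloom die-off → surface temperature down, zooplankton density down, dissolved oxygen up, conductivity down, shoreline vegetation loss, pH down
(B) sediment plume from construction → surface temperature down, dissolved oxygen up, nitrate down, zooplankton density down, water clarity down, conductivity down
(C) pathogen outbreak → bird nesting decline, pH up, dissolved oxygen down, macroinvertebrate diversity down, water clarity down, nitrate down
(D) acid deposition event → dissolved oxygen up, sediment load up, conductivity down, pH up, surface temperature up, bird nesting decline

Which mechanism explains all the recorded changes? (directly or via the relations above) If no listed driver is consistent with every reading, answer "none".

B

Per-candidate check:
(A) algal bloom die-off — surface temperature down yes; pH down yes; water clarity down NO; conductivity down yes; zooplankton density down yes; dissolved oxygen up yes
(B) sediment plume from construction — accounts for every observation (pH down via zooplankton density down → pH down)
(C) pathogen outbreak — fails on surface temperature down, pH down, conductivity down, zooplankton density down, dissolved oxygen up (predicts pH up, not pH down; predicts dissolved oxygen down, not dissolved oxygen up)
(D) acid deposition event — surface temperature down NO; pH down NO; water clarity down NO; conductivity down yes; zooplankton density down NO; dissolved oxygen up yes
(B) is the only candidate with no mismatches.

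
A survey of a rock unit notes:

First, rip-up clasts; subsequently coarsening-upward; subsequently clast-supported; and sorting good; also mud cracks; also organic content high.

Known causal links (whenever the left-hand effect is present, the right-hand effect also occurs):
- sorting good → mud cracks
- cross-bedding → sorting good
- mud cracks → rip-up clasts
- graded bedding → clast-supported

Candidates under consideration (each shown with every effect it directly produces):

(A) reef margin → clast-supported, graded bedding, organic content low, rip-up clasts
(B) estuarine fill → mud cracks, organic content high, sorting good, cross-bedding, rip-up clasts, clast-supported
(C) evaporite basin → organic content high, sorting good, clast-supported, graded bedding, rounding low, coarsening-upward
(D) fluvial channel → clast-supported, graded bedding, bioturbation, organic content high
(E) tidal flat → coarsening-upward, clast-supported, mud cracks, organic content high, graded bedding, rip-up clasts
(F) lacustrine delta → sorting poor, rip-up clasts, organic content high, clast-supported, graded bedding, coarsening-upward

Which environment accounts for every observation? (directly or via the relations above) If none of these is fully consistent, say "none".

Checking each candidate against the observations:
(A) reef margin — rip-up clasts ✓; coarsening-upward ✗; clast-supported ✓; sorting good ✗; mud cracks ✗; organic content high ✗
(B) estuarine fill — rip-up clasts ✓; coarsening-upward ✗; clast-supported ✓; sorting good ✓; mud cracks ✓; organic content high ✓
(C) evaporite basin — accounts for every observation (rip-up clasts through sorting good → mud cracks → rip-up clasts)
(D) fluvial channel — does not account for rip-up clasts, coarsening-upward, sorting good, mud cracks
(E) tidal flat — rip-up clasts ✓; coarsening-upward ✓; clast-supported ✓; sorting good ✗; mud cracks ✓; organic content high ✓
(F) lacustrine delta — rip-up clasts ✓; coarsening-upward ✓; clast-supported ✓; sorting good ✗; mud cracks ✗; organic content high ✓
(C) alone accounts for all the evidence.

C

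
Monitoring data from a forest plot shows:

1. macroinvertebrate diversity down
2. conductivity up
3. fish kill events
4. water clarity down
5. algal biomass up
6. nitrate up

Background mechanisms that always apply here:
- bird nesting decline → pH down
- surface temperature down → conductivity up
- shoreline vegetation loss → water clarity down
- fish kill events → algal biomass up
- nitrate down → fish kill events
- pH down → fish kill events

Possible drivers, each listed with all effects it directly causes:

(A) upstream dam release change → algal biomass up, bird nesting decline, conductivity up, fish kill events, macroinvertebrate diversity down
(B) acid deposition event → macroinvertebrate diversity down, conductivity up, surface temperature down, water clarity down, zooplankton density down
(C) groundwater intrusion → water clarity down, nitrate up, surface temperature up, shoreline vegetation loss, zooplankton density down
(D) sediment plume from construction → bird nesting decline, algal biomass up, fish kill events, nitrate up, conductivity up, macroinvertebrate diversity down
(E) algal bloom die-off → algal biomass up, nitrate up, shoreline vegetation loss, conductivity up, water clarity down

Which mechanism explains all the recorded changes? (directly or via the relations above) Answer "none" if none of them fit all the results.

none

For each candidate, compare predicted effects to what was observed:
(A) upstream dam release change — does not account for water clarity down, nitrate up
(B) acid deposition event — does not account for fish kill events, algal biomass up, nitrate up
(C) groundwater intrusion — macroinvertebrate diversity down NO; conductivity up NO; fish kill events NO; water clarity down yes; algal biomass up NO; nitrate up yes
(D) sediment plume from construction — does not account for water clarity down
(E) algal bloom die-off — macroinvertebrate diversity down NO; conductivity up yes; fish kill events NO; water clarity down yes; algal biomass up yes; nitrate up yes
Every candidate fails on at least one observation.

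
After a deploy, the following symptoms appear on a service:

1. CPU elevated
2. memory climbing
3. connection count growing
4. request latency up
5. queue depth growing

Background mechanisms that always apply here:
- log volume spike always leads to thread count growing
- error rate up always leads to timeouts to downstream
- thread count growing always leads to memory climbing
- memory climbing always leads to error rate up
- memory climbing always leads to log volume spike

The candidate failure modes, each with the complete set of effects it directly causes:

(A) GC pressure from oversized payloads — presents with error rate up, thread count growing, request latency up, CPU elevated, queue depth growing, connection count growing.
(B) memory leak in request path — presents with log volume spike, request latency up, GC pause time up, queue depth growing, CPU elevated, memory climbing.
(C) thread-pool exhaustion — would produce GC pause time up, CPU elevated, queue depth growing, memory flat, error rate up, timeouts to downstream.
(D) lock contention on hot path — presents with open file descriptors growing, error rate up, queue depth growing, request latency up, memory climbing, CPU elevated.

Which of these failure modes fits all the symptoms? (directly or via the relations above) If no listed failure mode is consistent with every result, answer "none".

Testing each hypothesis:
(A) GC pressure from oversized payloads — CPU elevated yes; memory climbing yes (by thread count growing → memory climbing); connection count growing yes; request latency up yes; queue depth growing yes
(B) memory leak in request path — does not account for connection count growing
(C) thread-pool exhaustion — CPU elevated yes; memory climbing NO; connection count growing NO; request latency up NO; queue depth growing yes
(D) lock contention on hot path — does not account for connection count growing
(A) is the only candidate with no mismatches.

A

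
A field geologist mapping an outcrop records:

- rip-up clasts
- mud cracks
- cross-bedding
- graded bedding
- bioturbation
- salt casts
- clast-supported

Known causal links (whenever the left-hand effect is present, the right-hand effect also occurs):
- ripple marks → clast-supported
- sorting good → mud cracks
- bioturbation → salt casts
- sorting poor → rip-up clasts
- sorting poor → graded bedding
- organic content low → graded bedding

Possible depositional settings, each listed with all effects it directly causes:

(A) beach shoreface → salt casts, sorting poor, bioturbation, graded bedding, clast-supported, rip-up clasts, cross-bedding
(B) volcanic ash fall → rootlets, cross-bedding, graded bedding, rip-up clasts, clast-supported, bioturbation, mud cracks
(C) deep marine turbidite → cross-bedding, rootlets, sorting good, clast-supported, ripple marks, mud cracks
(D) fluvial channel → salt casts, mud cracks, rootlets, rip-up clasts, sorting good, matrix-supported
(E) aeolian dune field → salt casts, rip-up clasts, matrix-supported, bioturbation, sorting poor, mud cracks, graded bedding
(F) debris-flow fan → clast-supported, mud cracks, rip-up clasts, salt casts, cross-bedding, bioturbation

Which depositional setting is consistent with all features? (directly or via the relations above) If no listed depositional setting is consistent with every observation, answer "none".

B

For each candidate, compare predicted effects to what was observed:
(A) beach shoreface — does not account for mud cracks
(B) volcanic ash fall — rip-up clasts match; mud cracks match; cross-bedding match; graded bedding match; bioturbation match; salt casts match (via bioturbation → salt casts); clast-supported match
(C) deep marine turbidite — rip-up clasts miss; mud cracks match; cross-bedding match; graded bedding miss; bioturbation miss; salt casts miss; clast-supported match
(D) fluvial channel — rip-up clasts match; mud cracks match; cross-bedding miss; graded bedding miss; bioturbation miss; salt casts match; clast-supported miss
(E) aeolian dune field — rip-up clasts match; mud cracks match; cross-bedding miss; graded bedding match; bioturbation match; salt casts match; clast-supported miss
(F) debris-flow fan — rip-up clasts match; mud cracks match; cross-bedding match; graded bedding miss; bioturbation match; salt casts match; clast-supported match
(B) is the only candidate with no mismatches.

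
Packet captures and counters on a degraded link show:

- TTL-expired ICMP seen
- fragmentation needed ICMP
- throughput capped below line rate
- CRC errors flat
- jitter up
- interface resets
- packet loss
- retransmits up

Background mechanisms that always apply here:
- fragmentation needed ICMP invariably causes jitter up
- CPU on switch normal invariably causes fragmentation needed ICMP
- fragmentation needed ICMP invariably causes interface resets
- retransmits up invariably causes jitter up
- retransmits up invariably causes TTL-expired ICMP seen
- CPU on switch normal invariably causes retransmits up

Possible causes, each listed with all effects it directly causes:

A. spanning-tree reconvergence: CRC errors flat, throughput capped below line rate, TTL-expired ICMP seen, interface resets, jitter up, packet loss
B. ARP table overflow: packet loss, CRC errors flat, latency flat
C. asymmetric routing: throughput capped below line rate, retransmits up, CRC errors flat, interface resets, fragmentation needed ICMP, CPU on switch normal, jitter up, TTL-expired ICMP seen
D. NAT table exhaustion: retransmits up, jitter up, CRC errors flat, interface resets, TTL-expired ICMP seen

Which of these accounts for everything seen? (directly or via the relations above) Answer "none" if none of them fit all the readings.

Checking each candidate against the observations:
(A) spanning-tree reconvergence — does not account for fragmentation needed ICMP, retransmits up
(B) ARP table overflow — TTL-expired ICMP seen -; fragmentation needed ICMP -; throughput capped below line rate -; CRC errors flat +; jitter up -; interface resets -; packet loss +; retransmits up -
(C) asymmetric routing — TTL-expired ICMP seen +; fragmentation needed ICMP +; throughput capped below line rate +; CRC errors flat +; jitter up +; interface resets +; packet loss -; retransmits up +
(D) NAT table exhaustion — does not account for fragmentation needed ICMP, throughput capped below line rate, packet loss
Every candidate fails on at least one observation.

none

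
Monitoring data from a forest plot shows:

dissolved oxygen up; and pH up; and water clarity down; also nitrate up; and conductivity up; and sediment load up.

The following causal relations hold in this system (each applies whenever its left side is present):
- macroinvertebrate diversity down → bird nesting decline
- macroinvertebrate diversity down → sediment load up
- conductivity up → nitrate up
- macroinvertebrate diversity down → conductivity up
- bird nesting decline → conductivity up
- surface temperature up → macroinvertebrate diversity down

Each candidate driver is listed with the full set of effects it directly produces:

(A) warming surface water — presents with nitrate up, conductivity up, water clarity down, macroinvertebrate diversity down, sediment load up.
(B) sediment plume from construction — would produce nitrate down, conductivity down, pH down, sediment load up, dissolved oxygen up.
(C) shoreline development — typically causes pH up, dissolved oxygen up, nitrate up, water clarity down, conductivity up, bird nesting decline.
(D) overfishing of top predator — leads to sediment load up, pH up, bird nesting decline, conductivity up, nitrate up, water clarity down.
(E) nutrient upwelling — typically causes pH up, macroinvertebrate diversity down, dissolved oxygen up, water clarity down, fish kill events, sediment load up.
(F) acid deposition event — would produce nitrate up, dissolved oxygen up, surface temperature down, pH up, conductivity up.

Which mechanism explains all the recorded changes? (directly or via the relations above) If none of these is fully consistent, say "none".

E

For each candidate, compare predicted effects to what was observed:
(A) warming surface water — does not account for dissolved oxygen up, pH up
(B) sediment plume from construction — fails on pH up, water clarity down, nitrate up, conductivity up (predicts pH down, not pH up; predicts nitrate down, not nitrate up; predicts conductivity down, not conductivity up)
(C) shoreline development — dissolved oxygen up ✓; pH up ✓; water clarity down ✓; nitrate up ✓; conductivity up ✓; sediment load up ✗
(D) overfishing of top predator — does not account for dissolved oxygen up
(E) nutrient upwelling — dissolved oxygen up ✓; pH up ✓; water clarity down ✓; nitrate up ✓ (through macroinvertebrate diversity down → conductivity up → nitrate up); conductivity up ✓ (through macroinvertebrate diversity down → conductivity up); sediment load up ✓
(F) acid deposition event — dissolved oxygen up ✓; pH up ✓; water clarity down ✗; nitrate up ✓; conductivity up ✓; sediment load up ✗
(E) is the only candidate with no mismatches.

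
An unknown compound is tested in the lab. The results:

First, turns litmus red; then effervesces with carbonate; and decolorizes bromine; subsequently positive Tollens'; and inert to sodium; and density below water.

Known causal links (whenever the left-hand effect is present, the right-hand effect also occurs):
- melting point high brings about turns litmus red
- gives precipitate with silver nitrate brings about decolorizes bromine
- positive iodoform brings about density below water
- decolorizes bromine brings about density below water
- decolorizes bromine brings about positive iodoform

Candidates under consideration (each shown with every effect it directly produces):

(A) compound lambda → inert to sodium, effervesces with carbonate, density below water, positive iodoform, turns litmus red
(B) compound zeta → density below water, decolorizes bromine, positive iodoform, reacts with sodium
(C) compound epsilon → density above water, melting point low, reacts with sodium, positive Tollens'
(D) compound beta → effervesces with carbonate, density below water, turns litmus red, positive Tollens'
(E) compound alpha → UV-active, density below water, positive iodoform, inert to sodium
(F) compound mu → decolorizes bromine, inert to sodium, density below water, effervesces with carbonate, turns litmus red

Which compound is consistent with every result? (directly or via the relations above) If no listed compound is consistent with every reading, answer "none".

For each candidate, compare predicted effects to what was observed:
(A) compound lambda — turns litmus red +; effervesces with carbonate +; decolorizes bromine -; positive Tollens' -; inert to sodium +; density below water +
(B) compound zeta — fails on turns litmus red, effervesces with carbonate, positive Tollens', inert to sodium (predicts reacts with sodium, not inert to sodium)
(C) compound epsilon — fails on turns litmus red, effervesces with carbonate, decolorizes bromine, inert to sodium, density below water (predicts reacts with sodium, not inert to sodium; predicts density above water, not density below water)
(D) compound beta — turns litmus red +; effervesces with carbonate +; decolorizes bromine -; positive Tollens' +; inert to sodium -; density below water +
(E) compound alpha — turns litmus red -; effervesces with carbonate -; decolorizes bromine -; positive Tollens' -; inert to sodium +; density below water +
(F) compound mu — turns litmus red +; effervesces with carbonate +; decolorizes bromine +; positive Tollens' -; inert to sodium +; density below water +
None of the listed candidates fits everything.

none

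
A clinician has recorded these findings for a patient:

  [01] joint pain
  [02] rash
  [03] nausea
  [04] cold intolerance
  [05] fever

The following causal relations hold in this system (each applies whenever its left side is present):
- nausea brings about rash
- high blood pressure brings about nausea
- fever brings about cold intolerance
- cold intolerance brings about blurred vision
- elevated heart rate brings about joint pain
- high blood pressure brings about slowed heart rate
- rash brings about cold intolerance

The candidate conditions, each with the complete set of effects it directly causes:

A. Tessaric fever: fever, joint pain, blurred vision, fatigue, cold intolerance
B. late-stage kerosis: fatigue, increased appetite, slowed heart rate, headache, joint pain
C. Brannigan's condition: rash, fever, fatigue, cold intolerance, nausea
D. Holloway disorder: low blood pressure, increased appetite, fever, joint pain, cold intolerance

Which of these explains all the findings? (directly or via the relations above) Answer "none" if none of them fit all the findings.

none

Checking each candidate against the observations:
(A) Tessaric fever — joint pain ✓; rash ✗; nausea ✗; cold intolerance ✓; fever ✓
(B) late-stage kerosis — joint pain ✓; rash ✗; nausea ✗; cold intolerance ✗; fever ✗
(C) Brannigan's condition — joint pain ✗; rash ✓; nausea ✓; cold intolerance ✓; fever ✓
(D) Holloway disorder — does not account for rash, nausea
None of the listed candidates fits everything.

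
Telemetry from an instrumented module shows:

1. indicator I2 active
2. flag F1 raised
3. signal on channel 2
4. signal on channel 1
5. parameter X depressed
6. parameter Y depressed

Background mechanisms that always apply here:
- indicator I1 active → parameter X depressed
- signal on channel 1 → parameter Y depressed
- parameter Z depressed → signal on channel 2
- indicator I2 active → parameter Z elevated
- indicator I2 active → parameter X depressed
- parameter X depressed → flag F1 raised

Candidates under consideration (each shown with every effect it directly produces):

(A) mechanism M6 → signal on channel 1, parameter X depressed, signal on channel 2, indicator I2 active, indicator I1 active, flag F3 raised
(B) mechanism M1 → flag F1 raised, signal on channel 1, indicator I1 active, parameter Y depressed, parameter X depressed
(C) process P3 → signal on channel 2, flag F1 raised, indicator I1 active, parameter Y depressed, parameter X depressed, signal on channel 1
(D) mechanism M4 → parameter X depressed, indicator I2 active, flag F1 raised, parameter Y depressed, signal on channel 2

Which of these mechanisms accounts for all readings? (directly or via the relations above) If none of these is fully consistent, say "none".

A

Checking each candidate against the observations:
(A) mechanism M6 — indicator I2 active +; flag F1 raised + (via parameter X depressed → flag F1 raised); signal on channel 2 +; signal on channel 1 +; parameter X depressed +; parameter Y depressed + (via signal on channel 1 → parameter Y depressed)
(B) mechanism M1 — indicator I2 active -; flag F1 raised +; signal on channel 2 -; signal on channel 1 +; parameter X depressed +; parameter Y depressed +
(C) process P3 — does not account for indicator I2 active
(D) mechanism M4 — indicator I2 active +; flag F1 raised +; signal on channel 2 +; signal on channel 1 -; parameter X depressed +; parameter Y depressed +
Only (A) is consistent with every observation.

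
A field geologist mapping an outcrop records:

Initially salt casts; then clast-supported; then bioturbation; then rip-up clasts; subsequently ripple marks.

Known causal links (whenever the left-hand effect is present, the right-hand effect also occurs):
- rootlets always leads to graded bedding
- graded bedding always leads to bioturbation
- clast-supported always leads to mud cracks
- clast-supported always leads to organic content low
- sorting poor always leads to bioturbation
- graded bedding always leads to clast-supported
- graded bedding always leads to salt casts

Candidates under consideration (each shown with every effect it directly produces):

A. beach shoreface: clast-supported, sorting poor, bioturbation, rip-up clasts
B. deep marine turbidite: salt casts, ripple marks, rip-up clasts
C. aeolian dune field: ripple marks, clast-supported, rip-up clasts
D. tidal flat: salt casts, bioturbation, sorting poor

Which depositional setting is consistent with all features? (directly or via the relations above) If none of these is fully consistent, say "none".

Checking each candidate against the observations:
(A) beach shoreface — salt casts -; clast-supported +; bioturbation +; rip-up clasts +; ripple marks -
(B) deep marine turbidite — does not account for clast-supported, bioturbation
(C) aeolian dune field — salt casts -; clast-supported +; bioturbation -; rip-up clasts +; ripple marks +
(D) tidal flat — salt casts +; clast-supported -; bioturbation +; rip-up clasts -; ripple marks -
No candidate is consistent with all observations.

none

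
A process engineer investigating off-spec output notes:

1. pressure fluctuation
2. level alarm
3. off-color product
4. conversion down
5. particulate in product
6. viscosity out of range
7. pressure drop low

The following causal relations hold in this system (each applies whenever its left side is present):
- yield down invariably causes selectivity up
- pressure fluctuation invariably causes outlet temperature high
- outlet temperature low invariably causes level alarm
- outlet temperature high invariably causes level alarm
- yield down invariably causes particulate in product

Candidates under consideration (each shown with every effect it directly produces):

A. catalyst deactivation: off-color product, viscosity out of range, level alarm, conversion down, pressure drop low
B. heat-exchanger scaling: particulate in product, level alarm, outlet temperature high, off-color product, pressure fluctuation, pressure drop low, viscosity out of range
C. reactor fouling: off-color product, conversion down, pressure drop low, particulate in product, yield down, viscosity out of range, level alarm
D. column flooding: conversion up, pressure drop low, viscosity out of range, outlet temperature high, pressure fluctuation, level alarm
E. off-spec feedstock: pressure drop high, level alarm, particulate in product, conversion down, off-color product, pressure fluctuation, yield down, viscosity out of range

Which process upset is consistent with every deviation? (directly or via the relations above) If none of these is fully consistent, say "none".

Checking each candidate against the observations:
(A) catalyst deactivation — pressure fluctuation NO; level alarm yes; off-color product yes; conversion down yes; particulate in product NO; viscosity out of range yes; pressure drop low yes
(B) heat-exchanger scaling — pressure fluctuation yes; level alarm yes; off-color product yes; conversion down NO; particulate in product yes; viscosity out of range yes; pressure drop low yes
(C) reactor fouling — does not account for pressure fluctuation
(D) column flooding — pressure fluctuation yes; level alarm yes; off-color product NO; conversion down NO; particulate in product NO; viscosity out of range yes; pressure drop low yes
(E) off-spec feedstock — pressure fluctuation yes; level alarm yes; off-color product yes; conversion down yes; particulate in product yes; viscosity out of range yes; pressure drop low NO
Every candidate fails on at least one observation.

none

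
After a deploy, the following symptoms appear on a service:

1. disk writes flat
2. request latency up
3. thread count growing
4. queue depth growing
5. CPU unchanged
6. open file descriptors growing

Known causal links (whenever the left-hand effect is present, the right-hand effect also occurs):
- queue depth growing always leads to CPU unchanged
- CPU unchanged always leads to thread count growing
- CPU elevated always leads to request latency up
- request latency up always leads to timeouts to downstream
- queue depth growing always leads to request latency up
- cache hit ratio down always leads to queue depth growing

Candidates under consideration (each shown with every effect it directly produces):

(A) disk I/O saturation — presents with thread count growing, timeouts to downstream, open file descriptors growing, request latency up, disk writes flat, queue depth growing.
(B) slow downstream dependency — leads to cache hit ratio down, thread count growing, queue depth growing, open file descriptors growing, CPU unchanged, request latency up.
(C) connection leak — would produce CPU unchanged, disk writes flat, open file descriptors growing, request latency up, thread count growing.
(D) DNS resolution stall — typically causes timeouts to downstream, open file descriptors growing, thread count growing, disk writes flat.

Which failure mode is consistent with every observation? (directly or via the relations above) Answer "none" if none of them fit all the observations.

For each candidate, compare predicted effects to what was observed:
(A) disk I/O saturation — disk writes flat match; request latency up match; thread count growing match; queue depth growing match; CPU unchanged match (through queue depth growing → CPU unchanged); open file descriptors growing match
(B) slow downstream dependency — disk writes flat miss; request latency up match; thread count growing match; queue depth growing match; CPU unchanged match; open file descriptors growing match
(C) connection leak — does not account for queue depth growing
(D) DNS resolution stall — disk writes flat match; request latency up miss; thread count growing match; queue depth growing miss; CPU unchanged miss; open file descriptors growing match
(A) is the only candidate with no mismatches.

A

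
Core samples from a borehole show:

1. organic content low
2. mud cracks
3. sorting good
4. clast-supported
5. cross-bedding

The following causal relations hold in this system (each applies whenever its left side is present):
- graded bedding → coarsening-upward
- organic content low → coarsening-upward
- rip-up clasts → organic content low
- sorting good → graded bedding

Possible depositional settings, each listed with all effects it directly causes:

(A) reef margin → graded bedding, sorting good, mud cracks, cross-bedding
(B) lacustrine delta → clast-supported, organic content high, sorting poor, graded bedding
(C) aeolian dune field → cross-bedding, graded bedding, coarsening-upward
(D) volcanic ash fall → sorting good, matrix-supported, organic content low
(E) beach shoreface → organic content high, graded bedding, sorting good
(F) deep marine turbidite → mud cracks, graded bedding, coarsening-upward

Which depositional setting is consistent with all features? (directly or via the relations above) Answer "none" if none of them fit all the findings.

Checking each candidate against the observations:
(A) reef margin — does not account for organic content low, clast-supported
(B) lacustrine delta — organic content low ✗; mud cracks ✗; sorting good ✗; clast-supported ✓; cross-bedding ✗
(C) aeolian dune field — does not account for organic content low, mud cracks, sorting good, clast-supported
(D) volcanic ash fall — organic content low ✓; mud cracks ✗; sorting good ✓; clast-supported ✗; cross-bedding ✗
(E) beach shoreface — fails on organic content low, mud cracks, clast-supported, cross-bedding (predicts organic content high, not organic content low)
(F) deep marine turbidite — organic content low ✗; mud cracks ✓; sorting good ✗; clast-supported ✗; cross-bedding ✗
Every candidate fails on at least one observation.

none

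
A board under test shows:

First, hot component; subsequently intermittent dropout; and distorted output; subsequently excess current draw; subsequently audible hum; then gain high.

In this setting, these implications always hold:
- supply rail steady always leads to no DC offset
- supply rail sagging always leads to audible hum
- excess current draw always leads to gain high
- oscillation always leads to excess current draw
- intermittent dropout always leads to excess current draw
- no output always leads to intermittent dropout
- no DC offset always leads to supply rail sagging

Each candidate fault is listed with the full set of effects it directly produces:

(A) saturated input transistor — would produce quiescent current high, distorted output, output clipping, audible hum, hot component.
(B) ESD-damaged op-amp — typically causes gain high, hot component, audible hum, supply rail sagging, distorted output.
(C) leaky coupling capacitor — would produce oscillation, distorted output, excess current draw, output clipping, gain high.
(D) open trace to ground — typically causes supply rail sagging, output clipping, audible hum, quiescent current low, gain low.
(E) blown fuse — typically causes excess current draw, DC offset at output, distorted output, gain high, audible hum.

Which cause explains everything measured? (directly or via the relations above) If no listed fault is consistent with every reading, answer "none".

Per-candidate check:
(A) saturated input transistor — hot component match; intermittent dropout miss; distorted output match; excess current draw miss; audible hum match; gain high miss
(B) ESD-damaged op-amp — hot component match; intermittent dropout miss; distorted output match; excess current draw miss; audible hum match; gain high match
(C) leaky coupling capacitor — does not account for hot component, intermittent dropout, audible hum
(D) open trace to ground — fails on hot component, intermittent dropout, distorted output, excess current draw, gain high (predicts gain low, not gain high)
(E) blown fuse — does not account for hot component, intermittent dropout
No candidate is consistent with all observations.

none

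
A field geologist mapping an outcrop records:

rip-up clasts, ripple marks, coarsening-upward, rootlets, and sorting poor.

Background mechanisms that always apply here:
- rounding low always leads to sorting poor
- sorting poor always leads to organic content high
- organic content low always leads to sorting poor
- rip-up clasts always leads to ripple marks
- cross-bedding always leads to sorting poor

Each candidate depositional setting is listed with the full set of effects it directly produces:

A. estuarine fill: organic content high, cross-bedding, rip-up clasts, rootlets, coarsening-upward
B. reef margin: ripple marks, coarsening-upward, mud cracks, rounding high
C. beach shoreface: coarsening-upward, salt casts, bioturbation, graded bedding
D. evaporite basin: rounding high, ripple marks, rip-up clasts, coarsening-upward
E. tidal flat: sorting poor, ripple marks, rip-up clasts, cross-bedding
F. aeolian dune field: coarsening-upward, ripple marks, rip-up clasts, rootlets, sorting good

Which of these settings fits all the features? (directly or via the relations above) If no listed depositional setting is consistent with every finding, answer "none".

A

Per-candidate check:
(A) estuarine fill — rip-up clasts match; ripple marks match (through rip-up clasts → ripple marks); coarsening-upward match; rootlets match; sorting poor match (through cross-bedding → sorting poor)
(B) reef margin — does not account for rip-up clasts, rootlets, sorting poor
(C) beach shoreface — does not account for rip-up clasts, ripple marks, rootlets, sorting poor
(D) evaporite basin — rip-up clasts match; ripple marks match; coarsening-upward match; rootlets miss; sorting poor miss
(E) tidal flat — rip-up clasts match; ripple marks match; coarsening-upward miss; rootlets miss; sorting poor match
(F) aeolian dune field — fails on sorting poor (predicts sorting good, not sorting poor)
Only (A) is consistent with every observation.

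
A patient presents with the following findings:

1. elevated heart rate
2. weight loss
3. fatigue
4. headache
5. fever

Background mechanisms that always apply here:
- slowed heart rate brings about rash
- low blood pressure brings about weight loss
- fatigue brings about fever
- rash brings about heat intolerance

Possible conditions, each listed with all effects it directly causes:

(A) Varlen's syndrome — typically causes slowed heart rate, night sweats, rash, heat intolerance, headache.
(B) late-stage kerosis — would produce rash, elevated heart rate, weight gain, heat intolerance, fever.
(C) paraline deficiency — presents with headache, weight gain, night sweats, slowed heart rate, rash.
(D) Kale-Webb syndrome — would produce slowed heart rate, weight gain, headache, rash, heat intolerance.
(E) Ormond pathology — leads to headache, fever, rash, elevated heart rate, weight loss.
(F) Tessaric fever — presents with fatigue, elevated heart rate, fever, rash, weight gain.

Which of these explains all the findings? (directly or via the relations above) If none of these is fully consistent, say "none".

none

Checking each candidate against the observations:
(A) Varlen's syndrome — fails on elevated heart rate, weight loss, fatigue, fever (predicts slowed heart rate, not elevated heart rate)
(B) late-stage kerosis — fails on weight loss, fatigue, headache (predicts weight gain, not weight loss)
(C) paraline deficiency — fails on elevated heart rate, weight loss, fatigue, fever (predicts slowed heart rate, not elevated heart rate; predicts weight gain, not weight loss)
(D) Kale-Webb syndrome — elevated heart rate NO; weight loss NO; fatigue NO; headache yes; fever NO
(E) Ormond pathology — does not account for fatigue
(F) Tessaric fever — fails on weight loss, headache (predicts weight gain, not weight loss)
No candidate is consistent with all observations.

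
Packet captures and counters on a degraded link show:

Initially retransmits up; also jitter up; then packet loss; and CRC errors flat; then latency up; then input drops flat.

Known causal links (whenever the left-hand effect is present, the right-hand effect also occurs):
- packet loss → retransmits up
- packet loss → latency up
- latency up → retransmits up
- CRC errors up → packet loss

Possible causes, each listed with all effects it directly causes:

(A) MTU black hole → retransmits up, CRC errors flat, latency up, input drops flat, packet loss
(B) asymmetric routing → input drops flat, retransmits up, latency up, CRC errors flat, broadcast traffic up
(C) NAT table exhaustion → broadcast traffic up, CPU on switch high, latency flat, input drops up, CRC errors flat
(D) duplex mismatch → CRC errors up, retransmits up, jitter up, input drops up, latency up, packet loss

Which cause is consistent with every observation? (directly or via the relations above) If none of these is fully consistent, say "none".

Per-candidate check:
(A) MTU black hole — does not account for jitter up
(B) asymmetric routing — does not account for jitter up, packet loss
(C) NAT table exhaustion — fails on retransmits up, jitter up, packet loss, latency up, input drops flat (predicts latency flat, not latency up; predicts input drops up, not input drops flat)
(D) duplex mismatch — retransmits up ✓; jitter up ✓; packet loss ✓; CRC errors flat ✗; latency up ✓; input drops flat ✗
No candidate is consistent with all observations.

none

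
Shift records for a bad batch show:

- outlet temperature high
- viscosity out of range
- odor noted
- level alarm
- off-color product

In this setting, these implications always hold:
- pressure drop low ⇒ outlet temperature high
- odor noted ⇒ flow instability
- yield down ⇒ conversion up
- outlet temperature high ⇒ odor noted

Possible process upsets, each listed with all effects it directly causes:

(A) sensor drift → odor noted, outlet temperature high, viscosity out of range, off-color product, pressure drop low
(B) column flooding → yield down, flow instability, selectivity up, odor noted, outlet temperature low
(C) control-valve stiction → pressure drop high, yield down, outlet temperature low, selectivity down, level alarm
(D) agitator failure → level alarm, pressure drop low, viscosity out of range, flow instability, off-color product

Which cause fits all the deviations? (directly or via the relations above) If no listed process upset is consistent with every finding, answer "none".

D

For each candidate, compare predicted effects to what was observed:
(A) sensor drift — does not account for level alarm
(B) column flooding — outlet temperature high NO; viscosity out of range NO; odor noted yes; level alarm NO; off-color product NO
(C) control-valve stiction — outlet temperature high NO; viscosity out of range NO; odor noted NO; level alarm yes; off-color product NO
(D) agitator failure — outlet temperature high yes (by pressure drop low → outlet temperature high); viscosity out of range yes; odor noted yes (by pressure drop low → outlet temperature high → odor noted); level alarm yes; off-color product yes
(D) is the only candidate with no mismatches.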